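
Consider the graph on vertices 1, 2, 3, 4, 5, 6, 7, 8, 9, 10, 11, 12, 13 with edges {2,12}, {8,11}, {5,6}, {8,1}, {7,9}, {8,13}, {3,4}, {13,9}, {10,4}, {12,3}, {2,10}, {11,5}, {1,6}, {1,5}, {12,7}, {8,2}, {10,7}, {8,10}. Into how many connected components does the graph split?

1

Starting from 1 we can reach 1, 2, 3, 4, 5, 6, 7, 8, 9, 10, 11, 12, 13. That is one component of size 13.
Total: 1 component.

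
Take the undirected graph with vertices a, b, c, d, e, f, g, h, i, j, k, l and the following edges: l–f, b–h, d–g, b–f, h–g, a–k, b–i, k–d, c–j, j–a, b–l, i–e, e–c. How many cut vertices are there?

Removing b increases the component count from 1 to 2, so b is a cut vertex.
By contrast removing f leaves 1 component; it is not a cut vertex. No other vertex is a cut vertex either.

1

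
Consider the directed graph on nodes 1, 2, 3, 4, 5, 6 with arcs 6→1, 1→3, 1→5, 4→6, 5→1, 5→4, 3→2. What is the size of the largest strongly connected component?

4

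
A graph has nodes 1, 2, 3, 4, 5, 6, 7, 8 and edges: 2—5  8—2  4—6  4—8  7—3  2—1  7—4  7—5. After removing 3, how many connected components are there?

1

With 3 gone, the remaining components are: {1, 2, 4, 5, 6, 7, 8}.
That is 1 component.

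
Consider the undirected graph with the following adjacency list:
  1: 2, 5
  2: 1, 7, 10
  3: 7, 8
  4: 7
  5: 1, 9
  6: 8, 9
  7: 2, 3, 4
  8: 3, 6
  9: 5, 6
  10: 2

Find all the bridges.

The edges on the cycle 3-8-6-9-5-1-2-7-3 are not bridges since each lies on that cycle.
But removing 10-2 disconnects 10 from 2; removing 4-7 disconnects 4 from 7 — these are bridges.

10-2, 4-7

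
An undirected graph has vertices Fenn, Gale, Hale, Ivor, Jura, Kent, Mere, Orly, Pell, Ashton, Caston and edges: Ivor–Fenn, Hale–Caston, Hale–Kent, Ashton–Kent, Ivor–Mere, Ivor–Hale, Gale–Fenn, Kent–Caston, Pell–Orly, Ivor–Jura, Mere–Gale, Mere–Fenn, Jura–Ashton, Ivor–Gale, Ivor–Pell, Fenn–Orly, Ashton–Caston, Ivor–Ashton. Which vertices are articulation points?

Ivor

Removing Ivor increases the component count from 1 to 2, so Ivor is a cut vertex.
By contrast removing Jura leaves 1 component; it is not a cut vertex. No other vertex is a cut vertex either.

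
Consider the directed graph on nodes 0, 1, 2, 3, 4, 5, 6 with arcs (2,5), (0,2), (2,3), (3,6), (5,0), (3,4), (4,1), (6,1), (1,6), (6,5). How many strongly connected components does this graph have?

1

{0, 1, 2, 3, 4, 5, 6} are all mutually reachable — one SCC of size 7.
That gives 1 strongly connected component.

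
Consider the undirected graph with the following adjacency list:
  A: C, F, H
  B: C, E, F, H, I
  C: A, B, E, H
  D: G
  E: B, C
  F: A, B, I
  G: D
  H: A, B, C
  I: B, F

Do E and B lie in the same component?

From E we can reach A, B, C, E, F, H, I, which includes B.

Yes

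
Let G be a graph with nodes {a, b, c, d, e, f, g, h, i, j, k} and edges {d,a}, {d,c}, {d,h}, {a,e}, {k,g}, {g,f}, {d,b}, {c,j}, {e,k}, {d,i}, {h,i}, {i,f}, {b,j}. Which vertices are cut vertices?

d

Removing d increases the component count from 1 to 2, so d is a cut vertex.
By contrast removing a leaves 1 component; it is not a cut vertex. No other vertex is a cut vertex either.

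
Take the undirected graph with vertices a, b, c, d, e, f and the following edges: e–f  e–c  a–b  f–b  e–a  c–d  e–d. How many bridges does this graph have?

The edges on the cycle e-c-d-e are not bridges since each lies on that cycle.
Every edge lies on some cycle, so there are no bridges.

0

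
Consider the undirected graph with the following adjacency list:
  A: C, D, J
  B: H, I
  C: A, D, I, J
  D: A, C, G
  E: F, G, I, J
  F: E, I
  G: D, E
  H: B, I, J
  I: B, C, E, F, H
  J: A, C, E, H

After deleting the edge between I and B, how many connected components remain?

I and B are still connected via I-H-B, so the component count stays at 1.

1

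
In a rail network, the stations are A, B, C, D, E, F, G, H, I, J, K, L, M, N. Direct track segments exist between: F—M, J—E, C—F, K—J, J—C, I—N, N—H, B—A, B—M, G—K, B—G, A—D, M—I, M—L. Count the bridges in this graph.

The edges on the cycle B-G-K-J-C-F-M-B are not bridges since each lies on that cycle.
But removing N—H disconnects N from H; removing M—L disconnects M from L; removing I—M disconnects I from M; removing E—J disconnects E from J — these are bridges.
In total 7 edges are bridges.

7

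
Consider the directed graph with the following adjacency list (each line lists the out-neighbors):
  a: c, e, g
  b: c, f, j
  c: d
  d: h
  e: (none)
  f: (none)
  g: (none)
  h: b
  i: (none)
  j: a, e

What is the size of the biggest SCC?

{a, b, c, d, h, j} are all mutually reachable — one SCC of size 6.
{g} is an SCC by itself.
{f} is an SCC by itself.
{i} is an SCC by itself.
{e} is an SCC by itself.
The largest has 6 vertices.

6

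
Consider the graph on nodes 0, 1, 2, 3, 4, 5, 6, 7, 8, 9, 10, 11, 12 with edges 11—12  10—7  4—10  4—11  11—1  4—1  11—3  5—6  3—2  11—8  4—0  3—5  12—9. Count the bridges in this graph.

The edges on the cycle 4-11-1-4 are not bridges since each lies on that cycle.
But removing 12—9 disconnects 12 from 9; removing 3—2 disconnects 3 from 2; removing 10—7 disconnects 10 from 7; removing 4—10 disconnects 4 from 10 — these are bridges.
In total 10 edges are bridges.

10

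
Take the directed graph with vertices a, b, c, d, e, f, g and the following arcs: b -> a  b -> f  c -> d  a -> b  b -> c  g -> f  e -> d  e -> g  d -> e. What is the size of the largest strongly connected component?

2

{d, e} are all mutually reachable — one SCC of size 2.
{a, b} are all mutually reachable — one SCC of size 2.
{c} is an SCC by itself.
{g} is an SCC by itself.
{f} is an SCC by itself.
The largest has 2 vertices.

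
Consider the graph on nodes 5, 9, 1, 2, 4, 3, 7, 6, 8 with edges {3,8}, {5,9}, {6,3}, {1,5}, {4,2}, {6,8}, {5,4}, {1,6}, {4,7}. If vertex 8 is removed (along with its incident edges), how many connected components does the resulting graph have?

With 8 gone, the remaining components are: {1, 2, 3, 4, 5, 6, 7, 9}.
That is 1 component.

1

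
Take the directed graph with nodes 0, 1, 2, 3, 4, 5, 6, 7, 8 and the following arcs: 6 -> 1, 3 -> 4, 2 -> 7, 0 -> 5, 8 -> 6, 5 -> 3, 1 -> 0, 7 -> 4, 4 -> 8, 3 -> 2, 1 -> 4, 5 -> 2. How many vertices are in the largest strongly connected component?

{0, 1, 2, 3, 4, 5, 6, 7, 8} are all mutually reachable — one SCC of size 9.
The largest has 9 vertices.

9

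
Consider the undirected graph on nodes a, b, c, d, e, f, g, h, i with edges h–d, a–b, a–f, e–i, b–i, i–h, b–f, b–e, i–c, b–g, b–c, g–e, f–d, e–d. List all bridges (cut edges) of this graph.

The edges on the cycle b-g-e-b are not bridges since each lies on that cycle.
Every edge lies on some cycle, so there are no bridges.

none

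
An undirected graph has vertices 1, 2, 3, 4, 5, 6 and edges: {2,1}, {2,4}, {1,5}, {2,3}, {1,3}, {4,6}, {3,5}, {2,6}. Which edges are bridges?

The edges on the cycle 2-4-6-2 are not bridges since each lies on that cycle.
Every edge lies on some cycle, so there are no bridges.

none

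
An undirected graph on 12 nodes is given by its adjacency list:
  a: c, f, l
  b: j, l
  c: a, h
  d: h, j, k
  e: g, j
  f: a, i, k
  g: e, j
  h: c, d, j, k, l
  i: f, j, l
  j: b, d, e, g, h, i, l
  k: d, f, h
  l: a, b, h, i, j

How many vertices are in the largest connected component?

Starting from a we can reach a, b, c, d, e, f, g, h, i, j, k, l. That is one component of size 12.
The largest has 12 vertices.

12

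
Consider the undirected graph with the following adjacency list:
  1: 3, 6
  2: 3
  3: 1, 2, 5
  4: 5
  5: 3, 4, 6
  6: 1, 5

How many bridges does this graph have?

2

The edges on the cycle 3-1-6-5-3 are not bridges since each lies on that cycle.
But removing 5-4 disconnects 5 from 4; removing 3-2 disconnects 3 from 2 — these are bridges.
That makes 2 bridges.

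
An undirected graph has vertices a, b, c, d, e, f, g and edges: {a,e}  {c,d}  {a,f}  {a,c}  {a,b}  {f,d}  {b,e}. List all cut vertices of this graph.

a

Removing a increases the component count from 2 to 3, so a is a cut vertex.
By contrast removing e leaves 2 components; it is not a cut vertex. No other vertex is a cut vertex either.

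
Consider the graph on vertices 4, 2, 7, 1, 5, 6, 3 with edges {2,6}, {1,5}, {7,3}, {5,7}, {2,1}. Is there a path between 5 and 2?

From 5 we can reach 1, 2, 3, 5, 6, 7, which includes 2.

Yes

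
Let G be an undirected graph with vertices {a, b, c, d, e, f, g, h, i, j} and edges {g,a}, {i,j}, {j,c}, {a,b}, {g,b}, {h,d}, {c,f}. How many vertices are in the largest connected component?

e is isolated — a component by itself.
Starting from d we can reach d, h. That is one component of size 2.
Starting from a we can reach a, b, g. That is one component of size 3.
Starting from c we can reach c, f, i, j. That is one component of size 4.
The largest has 4 vertices.

4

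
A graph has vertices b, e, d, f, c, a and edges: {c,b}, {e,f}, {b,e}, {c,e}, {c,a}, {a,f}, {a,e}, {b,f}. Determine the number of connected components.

2

d is isolated — a component by itself.
Starting from a we can reach a, b, c, e, f. That is one component of size 5.
Total: 2 components.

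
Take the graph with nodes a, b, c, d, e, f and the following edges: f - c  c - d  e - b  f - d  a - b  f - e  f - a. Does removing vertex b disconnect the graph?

Deleting b leaves 1 component (was 1) (its neighbors a, e remain connected to each other), so b is not a cut vertex.

No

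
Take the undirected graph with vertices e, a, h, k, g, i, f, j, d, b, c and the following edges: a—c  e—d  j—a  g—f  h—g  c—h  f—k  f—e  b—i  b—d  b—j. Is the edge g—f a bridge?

After removing g—f, the path g-h-c-a-j-b-d-e-f still connects them, so the edge is not a bridge.

No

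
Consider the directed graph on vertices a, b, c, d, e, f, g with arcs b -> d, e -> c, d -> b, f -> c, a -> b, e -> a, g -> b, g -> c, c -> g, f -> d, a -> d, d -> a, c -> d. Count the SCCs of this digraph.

4

{a, b, d} are all mutually reachable — one SCC of size 3.
{c, g} are all mutually reachable — one SCC of size 2.
{f} is an SCC by itself.
{e} is an SCC by itself.
That gives 4 strongly connected components.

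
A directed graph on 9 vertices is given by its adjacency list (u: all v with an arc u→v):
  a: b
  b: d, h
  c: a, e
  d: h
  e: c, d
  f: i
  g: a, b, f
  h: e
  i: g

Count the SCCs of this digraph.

2

{a, b, c, d, e, h} are all mutually reachable — one SCC of size 6.
{f, g, i} are all mutually reachable — one SCC of size 3.
That gives 2 strongly connected components.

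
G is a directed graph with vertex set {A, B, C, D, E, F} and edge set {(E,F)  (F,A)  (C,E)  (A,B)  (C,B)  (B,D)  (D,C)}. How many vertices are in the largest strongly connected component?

6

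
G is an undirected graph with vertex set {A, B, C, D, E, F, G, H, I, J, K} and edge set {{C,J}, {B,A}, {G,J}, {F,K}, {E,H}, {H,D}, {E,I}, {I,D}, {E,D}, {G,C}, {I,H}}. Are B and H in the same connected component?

No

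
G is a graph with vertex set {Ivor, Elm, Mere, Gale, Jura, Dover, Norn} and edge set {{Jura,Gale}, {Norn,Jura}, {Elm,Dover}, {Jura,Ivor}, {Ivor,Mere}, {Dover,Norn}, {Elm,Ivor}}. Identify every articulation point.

Removing Ivor increases the component count from 1 to 2, so Ivor is a cut vertex.
Removing Jura increases the component count from 1 to 2, so Jura is a cut vertex.
By contrast removing Dover leaves 1 component; it is not a cut vertex. No other vertex is a cut vertex either.

Ivor, Jura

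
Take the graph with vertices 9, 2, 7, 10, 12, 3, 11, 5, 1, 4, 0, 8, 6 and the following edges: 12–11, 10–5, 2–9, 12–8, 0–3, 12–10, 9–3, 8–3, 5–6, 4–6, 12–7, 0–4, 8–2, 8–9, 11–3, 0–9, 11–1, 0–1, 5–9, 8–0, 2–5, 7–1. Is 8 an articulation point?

Deleting 8 leaves 1 component (was 1) (its neighbors 0, 2, 3, 9, 12 remain connected to each other), so 8 is not a cut vertex.

No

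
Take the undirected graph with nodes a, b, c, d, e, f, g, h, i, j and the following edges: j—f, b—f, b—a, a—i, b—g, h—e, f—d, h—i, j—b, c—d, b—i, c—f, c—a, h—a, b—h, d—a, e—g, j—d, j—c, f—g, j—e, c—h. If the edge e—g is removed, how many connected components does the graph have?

1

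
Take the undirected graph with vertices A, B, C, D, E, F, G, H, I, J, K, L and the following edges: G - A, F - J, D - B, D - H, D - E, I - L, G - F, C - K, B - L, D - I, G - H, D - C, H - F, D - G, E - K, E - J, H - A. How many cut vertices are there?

1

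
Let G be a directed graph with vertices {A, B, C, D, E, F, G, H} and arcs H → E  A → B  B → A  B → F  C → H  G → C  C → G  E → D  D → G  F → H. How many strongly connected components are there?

{C, D, E, G, H} are all mutually reachable — one SCC of size 5.
{A, B} are all mutually reachable — one SCC of size 2.
{F} is an SCC by itself.
That gives 3 strongly connected components.

3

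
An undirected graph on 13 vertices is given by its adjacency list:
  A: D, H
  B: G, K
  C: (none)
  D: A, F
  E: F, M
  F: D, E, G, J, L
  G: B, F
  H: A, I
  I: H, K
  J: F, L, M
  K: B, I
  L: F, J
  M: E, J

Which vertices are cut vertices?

F

Removing F increases the component count from 2 to 3, so F is a cut vertex.
By contrast removing I leaves 2 components; it is not a cut vertex. No other vertex is a cut vertex either.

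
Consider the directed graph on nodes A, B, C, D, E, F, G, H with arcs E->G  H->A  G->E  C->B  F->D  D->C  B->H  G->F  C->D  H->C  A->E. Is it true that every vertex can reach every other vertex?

Yes

From G we can reach every vertex (A, B, C, D, E, F, G, H), and every vertex can reach G (A, B, C, D, E, F, G, H). So the whole graph is one strongly connected component.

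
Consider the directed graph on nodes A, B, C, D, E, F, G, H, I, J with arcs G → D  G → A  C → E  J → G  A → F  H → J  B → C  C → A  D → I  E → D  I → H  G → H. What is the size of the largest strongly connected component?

5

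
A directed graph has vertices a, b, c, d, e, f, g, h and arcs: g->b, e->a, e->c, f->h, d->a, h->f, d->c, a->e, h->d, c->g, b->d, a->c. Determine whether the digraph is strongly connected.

No

There is no directed path from e to f, so the graph is not strongly connected.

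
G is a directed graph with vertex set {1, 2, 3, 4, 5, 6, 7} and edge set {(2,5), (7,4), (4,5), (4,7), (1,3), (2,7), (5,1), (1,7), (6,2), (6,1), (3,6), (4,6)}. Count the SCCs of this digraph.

{1, 2, 3, 4, 5, 6, 7} are all mutually reachable — one SCC of size 7.
That gives 1 strongly connected component.

1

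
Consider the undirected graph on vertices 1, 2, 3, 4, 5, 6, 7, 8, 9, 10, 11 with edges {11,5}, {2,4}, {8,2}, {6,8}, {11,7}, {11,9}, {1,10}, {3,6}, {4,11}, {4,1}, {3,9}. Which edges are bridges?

1-10, 1-4, 11-5, 11-7

The edges on the cycle 3-6-8-2-4-11-9-3 are not bridges since each lies on that cycle.
But removing 1—10 disconnects 1 from 10; removing 5—11 disconnects 5 from 11; removing 1—4 disconnects 1 from 4; removing 11—7 disconnects 11 from 7 — these are bridges.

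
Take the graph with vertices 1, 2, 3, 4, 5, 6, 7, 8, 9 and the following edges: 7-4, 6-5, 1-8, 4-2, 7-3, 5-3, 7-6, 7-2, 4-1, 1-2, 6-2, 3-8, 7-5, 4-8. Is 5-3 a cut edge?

After removing 5-3, the path 5-7-3 still connects them, so the edge is not a bridge.

No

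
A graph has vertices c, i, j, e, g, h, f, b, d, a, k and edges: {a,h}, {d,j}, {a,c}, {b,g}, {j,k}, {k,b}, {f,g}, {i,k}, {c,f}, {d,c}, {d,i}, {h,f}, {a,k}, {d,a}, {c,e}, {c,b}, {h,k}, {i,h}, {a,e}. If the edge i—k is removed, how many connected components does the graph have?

i and k are still connected via i-h-k, so the component count stays at 1.

1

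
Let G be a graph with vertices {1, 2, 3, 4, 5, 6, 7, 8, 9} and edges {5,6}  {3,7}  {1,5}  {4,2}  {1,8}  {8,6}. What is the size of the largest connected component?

4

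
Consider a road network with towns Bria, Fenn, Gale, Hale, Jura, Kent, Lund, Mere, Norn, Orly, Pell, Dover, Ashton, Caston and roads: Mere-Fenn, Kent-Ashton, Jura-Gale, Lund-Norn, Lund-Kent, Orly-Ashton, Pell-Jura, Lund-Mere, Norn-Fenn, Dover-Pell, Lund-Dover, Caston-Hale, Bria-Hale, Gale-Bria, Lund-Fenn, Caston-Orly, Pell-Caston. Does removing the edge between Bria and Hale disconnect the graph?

After removing Bria-Hale, the path Bria-Gale-Jura-Pell-Caston-Hale still connects them, so the edge is not a bridge.

No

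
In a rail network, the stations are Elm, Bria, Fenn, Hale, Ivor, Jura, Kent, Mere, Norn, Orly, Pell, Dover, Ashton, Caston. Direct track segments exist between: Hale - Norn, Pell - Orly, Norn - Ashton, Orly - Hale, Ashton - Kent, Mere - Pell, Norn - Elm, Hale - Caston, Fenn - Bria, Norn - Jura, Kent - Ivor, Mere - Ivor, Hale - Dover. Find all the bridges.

Bria-Fenn, Caston-Hale, Dover-Hale, Elm-Norn, Jura-Norn

The edges on the cycle Mere-Pell-Orly-Hale-Norn-Ashton-Kent-Ivor-Mere are not bridges since each lies on that cycle.
But removing Caston - Hale disconnects Caston from Hale; removing Dover - Hale disconnects Dover from Hale; removing Elm - Norn disconnects Elm from Norn; removing Fenn - Bria disconnects Fenn from Bria — these are bridges.
In total 5 edges are bridges.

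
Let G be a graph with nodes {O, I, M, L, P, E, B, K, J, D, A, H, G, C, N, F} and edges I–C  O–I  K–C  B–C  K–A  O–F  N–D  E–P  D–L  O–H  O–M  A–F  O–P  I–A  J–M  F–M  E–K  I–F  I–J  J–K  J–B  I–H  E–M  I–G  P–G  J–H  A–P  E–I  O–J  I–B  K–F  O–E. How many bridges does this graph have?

2

The edges on the cycle I-B-C-I are not bridges since each lies on that cycle.
But removing N–D disconnects N from D; removing D–L disconnects D from L — these are bridges.
That makes 2 bridges.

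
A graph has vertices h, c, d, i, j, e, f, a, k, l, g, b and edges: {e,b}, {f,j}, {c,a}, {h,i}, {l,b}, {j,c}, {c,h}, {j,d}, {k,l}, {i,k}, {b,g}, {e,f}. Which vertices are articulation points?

Removing b increases the component count from 1 to 2, so b is a cut vertex.
Removing c increases the component count from 1 to 2, so c is a cut vertex.
Removing j increases the component count from 1 to 2, so j is a cut vertex.
By contrast removing l leaves 1 component; it is not a cut vertex. No other vertex is a cut vertex either.

b, c, j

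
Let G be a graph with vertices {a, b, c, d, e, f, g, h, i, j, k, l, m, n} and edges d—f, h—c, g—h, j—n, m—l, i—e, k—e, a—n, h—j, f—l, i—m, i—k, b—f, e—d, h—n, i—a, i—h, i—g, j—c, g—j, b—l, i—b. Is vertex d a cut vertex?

No

Deleting d leaves 1 component (was 1) (its neighbors e, f remain connected to each other), so d is not a cut vertex.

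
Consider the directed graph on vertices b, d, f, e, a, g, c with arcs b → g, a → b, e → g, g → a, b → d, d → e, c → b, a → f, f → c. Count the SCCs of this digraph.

{a, b, c, d, e, f, g} are all mutually reachable — one SCC of size 7.
That gives 1 strongly connected component.

1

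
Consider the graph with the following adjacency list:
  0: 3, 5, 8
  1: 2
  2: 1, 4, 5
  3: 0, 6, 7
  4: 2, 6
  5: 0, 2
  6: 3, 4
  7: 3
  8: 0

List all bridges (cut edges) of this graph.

0-8, 1-2, 3-7

The edges on the cycle 6-4-2-5-0-3-6 are not bridges since each lies on that cycle.
But removing 7-3 disconnects 7 from 3; removing 0-8 disconnects 0 from 8; removing 2-1 disconnects 2 from 1 — these are bridges.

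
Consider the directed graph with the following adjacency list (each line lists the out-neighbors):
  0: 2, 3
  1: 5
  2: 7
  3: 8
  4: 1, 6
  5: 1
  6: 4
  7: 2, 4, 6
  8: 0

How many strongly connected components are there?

4

{0, 3, 8} are all mutually reachable — one SCC of size 3.
{1, 5} are all mutually reachable — one SCC of size 2.
{2, 7} are all mutually reachable — one SCC of size 2.
{4, 6} are all mutually reachable — one SCC of size 2.
That gives 4 strongly connected components.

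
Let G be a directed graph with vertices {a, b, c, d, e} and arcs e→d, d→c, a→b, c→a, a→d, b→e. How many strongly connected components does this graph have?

1

{a, b, c, d, e} are all mutually reachable — one SCC of size 5.
That gives 1 strongly connected component.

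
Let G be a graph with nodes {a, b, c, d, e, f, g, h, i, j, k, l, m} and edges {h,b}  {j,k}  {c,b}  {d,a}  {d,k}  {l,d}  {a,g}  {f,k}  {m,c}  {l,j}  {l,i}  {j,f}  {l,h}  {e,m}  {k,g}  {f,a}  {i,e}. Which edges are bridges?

The edges on the cycle l-i-e-m-c-b-h-l are not bridges since each lies on that cycle.
Every edge lies on some cycle, so there are no bridges.

none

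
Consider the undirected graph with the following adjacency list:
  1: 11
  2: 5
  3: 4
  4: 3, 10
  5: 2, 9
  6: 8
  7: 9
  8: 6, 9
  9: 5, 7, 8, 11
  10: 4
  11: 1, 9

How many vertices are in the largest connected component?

8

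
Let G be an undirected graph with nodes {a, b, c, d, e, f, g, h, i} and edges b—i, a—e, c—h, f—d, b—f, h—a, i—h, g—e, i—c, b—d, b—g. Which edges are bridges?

The edges on the cycle b-f-d-b are not bridges since each lies on that cycle.
Every edge lies on some cycle, so there are no bridges.

none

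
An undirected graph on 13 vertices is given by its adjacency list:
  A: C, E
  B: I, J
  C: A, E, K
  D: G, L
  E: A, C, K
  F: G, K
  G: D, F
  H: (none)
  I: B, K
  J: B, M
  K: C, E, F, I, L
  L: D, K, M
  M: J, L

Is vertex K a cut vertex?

Deleting K raises the number of components from 2 to 3, so K is a cut vertex.

Yes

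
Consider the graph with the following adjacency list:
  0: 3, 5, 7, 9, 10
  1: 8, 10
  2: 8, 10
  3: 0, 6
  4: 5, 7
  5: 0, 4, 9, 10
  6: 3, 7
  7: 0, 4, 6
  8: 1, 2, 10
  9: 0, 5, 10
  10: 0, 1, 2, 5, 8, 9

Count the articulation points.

1

Removing 10 increases the component count from 1 to 2, so 10 is a cut vertex.
By contrast removing 8 leaves 1 component; it is not a cut vertex. No other vertex is a cut vertex either.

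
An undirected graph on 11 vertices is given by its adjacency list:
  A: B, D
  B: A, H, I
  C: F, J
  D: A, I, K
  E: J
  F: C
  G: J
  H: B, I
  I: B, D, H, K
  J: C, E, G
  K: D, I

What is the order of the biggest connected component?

Starting from C we can reach C, E, F, G, J. That is one component of size 5.
Starting from A we can reach A, B, D, H, I, K. That is one component of size 6.
The largest has 6 vertices.

6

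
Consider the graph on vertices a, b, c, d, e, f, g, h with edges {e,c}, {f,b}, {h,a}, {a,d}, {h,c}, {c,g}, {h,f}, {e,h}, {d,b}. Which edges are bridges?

c-g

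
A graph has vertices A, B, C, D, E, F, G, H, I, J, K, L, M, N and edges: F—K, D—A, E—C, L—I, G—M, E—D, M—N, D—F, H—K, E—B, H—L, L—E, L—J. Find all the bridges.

The edges on the cycle H-L-E-D-F-K-H are not bridges since each lies on that cycle.
But removing B—E disconnects B from E; removing A—D disconnects A from D; removing G—M disconnects G from M; removing L—J disconnects L from J — these are bridges.
In total 7 edges are bridges.

A-D, B-E, C-E, G-M, I-L, J-L, M-N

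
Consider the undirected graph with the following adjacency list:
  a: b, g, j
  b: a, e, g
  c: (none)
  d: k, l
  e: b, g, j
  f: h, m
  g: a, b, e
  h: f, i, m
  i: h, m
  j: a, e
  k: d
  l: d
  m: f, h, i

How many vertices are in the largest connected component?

c is isolated — a component by itself.
Starting from d we can reach d, k, l. That is one component of size 3.
Starting from f we can reach f, h, i, m. That is one component of size 4.
Starting from a we can reach a, b, e, g, j. That is one component of size 5.
The largest has 5 vertices.

5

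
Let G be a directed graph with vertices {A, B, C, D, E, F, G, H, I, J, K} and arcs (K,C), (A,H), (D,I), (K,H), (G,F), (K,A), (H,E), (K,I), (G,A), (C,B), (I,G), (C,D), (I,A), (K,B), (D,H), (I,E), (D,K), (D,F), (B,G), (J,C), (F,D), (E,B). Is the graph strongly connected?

No

There is no directed path from A to J, so the graph is not strongly connected.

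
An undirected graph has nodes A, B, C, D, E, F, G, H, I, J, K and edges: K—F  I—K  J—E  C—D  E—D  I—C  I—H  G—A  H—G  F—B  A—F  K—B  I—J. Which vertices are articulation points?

I

Removing I increases the component count from 1 to 2, so I is a cut vertex.
By contrast removing B leaves 1 component; it is not a cut vertex. No other vertex is a cut vertex either.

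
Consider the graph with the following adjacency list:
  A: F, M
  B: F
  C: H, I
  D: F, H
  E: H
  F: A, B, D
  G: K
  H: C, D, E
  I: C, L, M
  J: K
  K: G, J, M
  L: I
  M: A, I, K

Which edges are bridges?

B-F, E-H, G-K, I-L, J-K, K-M

The edges on the cycle M-I-C-H-D-F-A-M are not bridges since each lies on that cycle.
But removing J-K disconnects J from K; removing I-L disconnects I from L; removing G-K disconnects G from K; removing M-K disconnects M from K — these are bridges.
In total 6 edges are bridges.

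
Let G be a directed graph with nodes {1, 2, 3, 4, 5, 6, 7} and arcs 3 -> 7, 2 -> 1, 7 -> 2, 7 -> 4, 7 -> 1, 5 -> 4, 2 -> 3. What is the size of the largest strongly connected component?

{2, 3, 7} are all mutually reachable — one SCC of size 3.
{1} is an SCC by itself.
{5} is an SCC by itself.
{4} is an SCC by itself.
{6} is an SCC by itself.
The largest has 3 vertices.

3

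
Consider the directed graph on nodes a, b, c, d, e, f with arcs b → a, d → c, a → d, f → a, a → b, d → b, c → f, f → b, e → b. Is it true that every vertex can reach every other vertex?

No

There is no directed path from d to e, so the graph is not strongly connected.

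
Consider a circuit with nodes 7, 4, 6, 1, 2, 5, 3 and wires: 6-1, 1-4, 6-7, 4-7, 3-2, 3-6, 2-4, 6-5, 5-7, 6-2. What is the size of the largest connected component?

Starting from 1 we can reach 1, 2, 3, 4, 5, 6, 7. That is one component of size 7.
The largest has 7 vertices.

7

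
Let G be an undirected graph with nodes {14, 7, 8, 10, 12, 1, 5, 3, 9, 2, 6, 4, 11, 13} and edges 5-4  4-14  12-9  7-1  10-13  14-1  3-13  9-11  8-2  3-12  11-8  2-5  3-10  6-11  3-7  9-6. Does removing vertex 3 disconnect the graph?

Deleting 3 raises the number of components from 1 to 2, so 3 is a cut vertex.

Yes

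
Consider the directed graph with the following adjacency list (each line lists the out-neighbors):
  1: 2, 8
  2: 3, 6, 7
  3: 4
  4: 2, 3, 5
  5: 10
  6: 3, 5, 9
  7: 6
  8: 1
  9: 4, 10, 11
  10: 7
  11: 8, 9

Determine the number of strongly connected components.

{1, 2, 3, 4, 5, 6, 7, 8, 9, 10, 11} are all mutually reachable — one SCC of size 11.
That gives 1 strongly connected component.

1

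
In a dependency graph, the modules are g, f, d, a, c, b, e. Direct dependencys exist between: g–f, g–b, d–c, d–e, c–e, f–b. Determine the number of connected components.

a is isolated — a component by itself.
Starting from c we can reach c, d, e. That is one component of size 3.
Starting from b we can reach b, f, g. That is one component of size 3.
Total: 3 components.

3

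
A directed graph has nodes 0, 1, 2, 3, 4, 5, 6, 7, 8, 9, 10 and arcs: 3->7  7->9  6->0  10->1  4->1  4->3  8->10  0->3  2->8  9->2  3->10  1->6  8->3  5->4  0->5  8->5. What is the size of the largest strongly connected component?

{0, 1, 2, 3, 4, 5, 6, 7, 8, 9, 10} are all mutually reachable — one SCC of size 11.
The largest has 11 vertices.

11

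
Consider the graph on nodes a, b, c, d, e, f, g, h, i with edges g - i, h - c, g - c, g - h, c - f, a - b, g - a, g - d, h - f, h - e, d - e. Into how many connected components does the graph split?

1

Starting from a we can reach a, b, c, d, e, f, g, h, i. That is one component of size 9.
Total: 1 component.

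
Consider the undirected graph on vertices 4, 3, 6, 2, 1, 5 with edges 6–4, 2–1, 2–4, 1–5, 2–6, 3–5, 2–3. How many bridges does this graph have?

The edges on the cycle 2-6-4-2 are not bridges since each lies on that cycle.
Every edge lies on some cycle, so there are no bridges.

0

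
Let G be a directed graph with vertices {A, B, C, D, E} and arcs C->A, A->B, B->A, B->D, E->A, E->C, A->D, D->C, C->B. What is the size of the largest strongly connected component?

{A, B, C, D} are all mutually reachable — one SCC of size 4.
{E} is an SCC by itself.
The largest has 4 vertices.

4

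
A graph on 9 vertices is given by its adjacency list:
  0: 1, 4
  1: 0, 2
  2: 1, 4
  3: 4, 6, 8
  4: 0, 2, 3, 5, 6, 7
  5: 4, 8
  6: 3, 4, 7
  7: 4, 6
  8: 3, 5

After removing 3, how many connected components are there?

1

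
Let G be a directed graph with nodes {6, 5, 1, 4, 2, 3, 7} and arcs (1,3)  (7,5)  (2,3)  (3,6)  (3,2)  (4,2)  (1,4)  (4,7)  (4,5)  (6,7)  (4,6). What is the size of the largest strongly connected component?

2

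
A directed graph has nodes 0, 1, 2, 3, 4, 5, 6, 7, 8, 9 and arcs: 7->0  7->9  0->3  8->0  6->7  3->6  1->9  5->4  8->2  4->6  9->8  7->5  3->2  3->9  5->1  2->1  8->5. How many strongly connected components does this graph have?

{0, 1, 2, 3, 4, 5, 6, 7, 8, 9} are all mutually reachable — one SCC of size 10.
That gives 1 strongly connected component.

1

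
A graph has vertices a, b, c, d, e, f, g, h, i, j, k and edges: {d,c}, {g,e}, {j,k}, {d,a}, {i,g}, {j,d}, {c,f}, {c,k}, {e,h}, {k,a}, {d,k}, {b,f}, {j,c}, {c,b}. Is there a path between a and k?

Yes

From a we can reach a, b, c, d, f, j, k, which includes k.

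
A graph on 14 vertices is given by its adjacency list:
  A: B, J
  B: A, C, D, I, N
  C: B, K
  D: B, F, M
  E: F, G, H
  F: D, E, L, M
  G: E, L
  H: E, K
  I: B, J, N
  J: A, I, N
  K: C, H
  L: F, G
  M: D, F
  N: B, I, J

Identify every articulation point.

B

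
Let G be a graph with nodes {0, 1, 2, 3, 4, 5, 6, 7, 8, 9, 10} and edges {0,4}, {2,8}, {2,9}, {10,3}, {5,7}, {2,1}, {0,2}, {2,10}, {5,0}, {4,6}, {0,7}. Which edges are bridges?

0-2, 0-4, 1-2, 10-2, 10-3, 2-8, 2-9, 4-6

The edges on the cycle 5-0-7-5 are not bridges since each lies on that cycle.
But removing 2-1 disconnects 2 from 1; removing 2-10 disconnects 2 from 10; removing 8-2 disconnects 8 from 2; removing 3-10 disconnects 3 from 10 — these are bridges.
In total 8 edges are bridges.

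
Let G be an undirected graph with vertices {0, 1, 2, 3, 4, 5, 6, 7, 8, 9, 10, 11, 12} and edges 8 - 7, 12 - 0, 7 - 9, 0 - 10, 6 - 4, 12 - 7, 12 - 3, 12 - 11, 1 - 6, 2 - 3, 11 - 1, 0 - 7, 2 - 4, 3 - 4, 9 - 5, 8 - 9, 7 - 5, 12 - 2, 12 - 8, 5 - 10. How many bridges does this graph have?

The edges on the cycle 12-8-7-12 are not bridges since each lies on that cycle.
Every edge lies on some cycle, so there are no bridges.

0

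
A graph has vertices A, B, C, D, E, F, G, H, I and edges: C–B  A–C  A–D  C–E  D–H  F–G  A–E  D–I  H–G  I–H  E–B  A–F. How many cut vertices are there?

1

Removing A increases the component count from 1 to 2, so A is a cut vertex.
By contrast removing E leaves 1 component; it is not a cut vertex. No other vertex is a cut vertex either.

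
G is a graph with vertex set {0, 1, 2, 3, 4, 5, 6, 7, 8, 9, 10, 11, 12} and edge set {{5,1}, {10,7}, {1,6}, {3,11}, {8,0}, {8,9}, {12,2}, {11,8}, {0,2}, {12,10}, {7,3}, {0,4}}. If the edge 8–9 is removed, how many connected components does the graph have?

3

Before removal there are 2 components.
8–9 is a bridge — removing it separates 8's side from 9's side.
After removal: 3 components.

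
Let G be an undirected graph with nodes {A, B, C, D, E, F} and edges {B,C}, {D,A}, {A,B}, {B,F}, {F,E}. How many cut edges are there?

5

removing C—B disconnects C from B; removing F—E disconnects F from E; removing F—B disconnects F from B; removing A—B disconnects A from B — these are bridges.
In total 5 edges are bridges.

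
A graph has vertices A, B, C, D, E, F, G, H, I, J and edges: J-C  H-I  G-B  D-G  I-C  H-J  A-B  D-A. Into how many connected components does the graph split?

F is isolated — a component by itself.
E is isolated — a component by itself.
Starting from A we can reach A, B, D, G. That is one component of size 4.
Starting from C we can reach C, H, I, J. That is one component of size 4.
Total: 4 components.

4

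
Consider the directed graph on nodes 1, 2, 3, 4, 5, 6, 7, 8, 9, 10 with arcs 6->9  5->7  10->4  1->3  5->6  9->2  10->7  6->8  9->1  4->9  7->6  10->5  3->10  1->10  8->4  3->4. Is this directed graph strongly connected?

No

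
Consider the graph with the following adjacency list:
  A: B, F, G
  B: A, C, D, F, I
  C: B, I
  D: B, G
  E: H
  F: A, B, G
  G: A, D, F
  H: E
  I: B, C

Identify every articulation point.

B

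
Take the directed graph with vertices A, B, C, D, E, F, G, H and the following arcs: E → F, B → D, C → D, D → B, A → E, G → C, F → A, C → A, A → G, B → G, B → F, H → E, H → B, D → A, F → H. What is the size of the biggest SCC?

{A, B, C, D, E, F, G, H} are all mutually reachable — one SCC of size 8.
The largest has 8 vertices.

8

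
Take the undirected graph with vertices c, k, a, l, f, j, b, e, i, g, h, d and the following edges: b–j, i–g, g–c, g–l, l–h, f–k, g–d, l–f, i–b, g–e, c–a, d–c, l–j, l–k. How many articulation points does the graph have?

3

Removing c increases the component count from 1 to 2, so c is a cut vertex.
Removing g increases the component count from 1 to 3, so g is a cut vertex.
Removing l increases the component count from 1 to 3, so l is a cut vertex.
By contrast removing f leaves 1 component; it is not a cut vertex. No other vertex is a cut vertex either.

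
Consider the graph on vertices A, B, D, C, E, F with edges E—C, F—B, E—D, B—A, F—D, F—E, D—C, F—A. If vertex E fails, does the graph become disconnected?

No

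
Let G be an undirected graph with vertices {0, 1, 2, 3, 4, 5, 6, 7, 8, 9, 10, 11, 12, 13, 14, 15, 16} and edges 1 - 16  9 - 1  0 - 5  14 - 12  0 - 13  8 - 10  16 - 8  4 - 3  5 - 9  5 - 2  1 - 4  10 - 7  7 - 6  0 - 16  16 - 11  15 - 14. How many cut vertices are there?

9

Removing 0 increases the component count from 2 to 3, so 0 is a cut vertex.
Removing 1 increases the component count from 2 to 3, so 1 is a cut vertex.
Removing 4 increases the component count from 2 to 3, so 4 is a cut vertex.
Likewise 5, 7, 8, 10, 14, 16 are cut vertices.
By contrast removing 3 leaves 2 components; it is not a cut vertex. No other vertex is a cut vertex either.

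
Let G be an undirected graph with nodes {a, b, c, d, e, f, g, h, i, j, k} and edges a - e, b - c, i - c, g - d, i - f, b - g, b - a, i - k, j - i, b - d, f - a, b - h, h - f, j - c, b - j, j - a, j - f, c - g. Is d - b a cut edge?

After removing d - b, the path d-g-b still connects them, so the edge is not a bridge.

No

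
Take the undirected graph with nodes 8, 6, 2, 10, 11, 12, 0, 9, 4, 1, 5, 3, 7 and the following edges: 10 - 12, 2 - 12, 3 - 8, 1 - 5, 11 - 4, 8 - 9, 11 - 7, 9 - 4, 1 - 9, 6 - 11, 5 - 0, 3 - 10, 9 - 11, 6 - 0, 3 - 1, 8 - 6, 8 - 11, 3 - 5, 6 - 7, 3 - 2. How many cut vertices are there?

Removing 3 increases the component count from 1 to 2, so 3 is a cut vertex.
By contrast removing 7 leaves 1 component; it is not a cut vertex. No other vertex is a cut vertex either.

1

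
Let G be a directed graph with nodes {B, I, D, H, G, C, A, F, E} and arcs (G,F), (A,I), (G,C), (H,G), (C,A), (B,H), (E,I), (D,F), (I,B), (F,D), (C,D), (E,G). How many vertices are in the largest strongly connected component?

6

{A, B, C, G, H, I} are all mutually reachable — one SCC of size 6.
{D, F} are all mutually reachable — one SCC of size 2.
{E} is an SCC by itself.
The largest has 6 vertices.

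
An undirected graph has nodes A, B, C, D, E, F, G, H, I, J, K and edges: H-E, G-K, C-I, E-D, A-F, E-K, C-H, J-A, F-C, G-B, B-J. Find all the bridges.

C-I, D-E

The edges on the cycle G-B-J-A-F-C-H-E-K-G are not bridges since each lies on that cycle.
But removing I-C disconnects I from C; removing D-E disconnects D from E — these are bridges.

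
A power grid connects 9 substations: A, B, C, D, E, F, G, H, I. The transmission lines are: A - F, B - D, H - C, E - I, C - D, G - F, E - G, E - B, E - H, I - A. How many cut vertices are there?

1

Removing E increases the component count from 1 to 2, so E is a cut vertex.
By contrast removing H leaves 1 component; it is not a cut vertex. No other vertex is a cut vertex either.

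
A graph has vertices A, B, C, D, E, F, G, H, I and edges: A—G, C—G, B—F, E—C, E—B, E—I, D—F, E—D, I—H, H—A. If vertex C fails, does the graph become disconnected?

No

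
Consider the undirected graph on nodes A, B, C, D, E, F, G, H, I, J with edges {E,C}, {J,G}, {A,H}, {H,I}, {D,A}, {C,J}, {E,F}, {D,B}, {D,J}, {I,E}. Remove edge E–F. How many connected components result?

2

Before removal there is 1 component.
E–F is a bridge — removing it separates E's side from F's side.
After removal: 2 components.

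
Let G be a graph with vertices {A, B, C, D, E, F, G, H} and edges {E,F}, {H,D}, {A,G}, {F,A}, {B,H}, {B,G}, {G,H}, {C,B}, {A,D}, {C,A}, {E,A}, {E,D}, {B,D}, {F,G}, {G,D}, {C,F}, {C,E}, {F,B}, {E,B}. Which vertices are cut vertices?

none

Removing E, for instance, still leaves 1 component. No single vertex removal increases the component count — the graph has no articulation points.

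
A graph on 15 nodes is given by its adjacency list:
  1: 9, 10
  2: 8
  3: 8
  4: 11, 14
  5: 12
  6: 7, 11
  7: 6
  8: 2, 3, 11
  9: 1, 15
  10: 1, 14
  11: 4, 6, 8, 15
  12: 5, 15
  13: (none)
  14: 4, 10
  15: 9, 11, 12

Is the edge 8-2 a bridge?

Removing 8-2 leaves no path between 8 and 2: the component count goes from 2 to 3. So it is a bridge.

Yes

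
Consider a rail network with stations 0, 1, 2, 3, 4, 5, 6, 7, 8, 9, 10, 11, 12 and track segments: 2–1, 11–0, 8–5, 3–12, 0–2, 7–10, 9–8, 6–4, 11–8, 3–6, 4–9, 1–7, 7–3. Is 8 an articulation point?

Deleting 8 raises the number of components from 1 to 2, so 8 is a cut vertex.

Yes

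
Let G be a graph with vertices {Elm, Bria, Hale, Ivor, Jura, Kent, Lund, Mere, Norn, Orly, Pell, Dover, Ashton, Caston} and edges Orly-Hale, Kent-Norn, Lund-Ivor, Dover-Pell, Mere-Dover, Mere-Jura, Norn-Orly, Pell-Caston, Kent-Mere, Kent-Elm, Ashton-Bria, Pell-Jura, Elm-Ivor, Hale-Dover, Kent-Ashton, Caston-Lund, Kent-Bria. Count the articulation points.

Removing Kent increases the component count from 1 to 2, so Kent is a cut vertex.
By contrast removing Dover leaves 1 component; it is not a cut vertex. No other vertex is a cut vertex either.

1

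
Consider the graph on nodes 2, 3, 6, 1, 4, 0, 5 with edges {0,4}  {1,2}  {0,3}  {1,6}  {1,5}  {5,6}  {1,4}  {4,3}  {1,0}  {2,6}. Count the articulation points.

1

Removing 1 increases the component count from 1 to 2, so 1 is a cut vertex.
By contrast removing 0 leaves 1 component; it is not a cut vertex. No other vertex is a cut vertex either.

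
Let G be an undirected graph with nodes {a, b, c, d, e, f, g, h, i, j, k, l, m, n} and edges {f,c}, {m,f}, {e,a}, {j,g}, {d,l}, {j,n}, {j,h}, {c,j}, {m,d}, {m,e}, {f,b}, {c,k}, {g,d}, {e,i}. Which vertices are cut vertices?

c, d, e, f, j, m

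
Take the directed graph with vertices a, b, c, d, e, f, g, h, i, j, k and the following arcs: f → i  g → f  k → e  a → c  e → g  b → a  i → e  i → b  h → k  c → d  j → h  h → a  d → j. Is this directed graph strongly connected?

Yes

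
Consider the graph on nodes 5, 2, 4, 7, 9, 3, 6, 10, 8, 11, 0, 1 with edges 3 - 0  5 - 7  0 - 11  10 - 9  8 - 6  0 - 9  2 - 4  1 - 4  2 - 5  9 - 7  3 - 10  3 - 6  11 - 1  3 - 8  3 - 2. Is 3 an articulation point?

Deleting 3 raises the number of components from 1 to 2, so 3 is a cut vertex.

Yes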